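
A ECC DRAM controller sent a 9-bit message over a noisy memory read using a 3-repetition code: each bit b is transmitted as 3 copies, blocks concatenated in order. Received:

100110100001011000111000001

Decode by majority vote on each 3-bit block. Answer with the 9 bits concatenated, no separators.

Block 1 (100): 1 one → 0
Block 2 (110): 2 ones → 1
Block 3 (100): 1 one → 0
Block 4 (001): 1 one → 0
Block 5 (011): 2 ones → 1
Block 6 (000): 0 ones → 0
Block 7 (111): 3 ones → 1
Block 8 (000): 0 ones → 0
Block 9 (001): 1 one → 0

010010100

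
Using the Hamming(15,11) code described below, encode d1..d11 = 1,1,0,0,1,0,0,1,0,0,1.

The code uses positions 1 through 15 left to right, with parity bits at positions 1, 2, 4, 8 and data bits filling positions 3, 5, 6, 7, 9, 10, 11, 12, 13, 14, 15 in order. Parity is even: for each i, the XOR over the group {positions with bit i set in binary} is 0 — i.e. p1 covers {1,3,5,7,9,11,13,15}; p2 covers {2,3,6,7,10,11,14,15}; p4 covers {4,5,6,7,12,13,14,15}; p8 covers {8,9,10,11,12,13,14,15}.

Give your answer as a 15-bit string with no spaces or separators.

Place data at non-parity positions: p1 p2 1 p4 1 0 0 p8 1 0 0 1 0 0 1
p1 (pos 1,3,5,7,9,11,13,15): XOR of data positions = 1⊕1⊕0⊕1⊕0⊕0⊕1 = 0
p2 (pos 2,3,6,7,10,11,14,15): XOR of data positions = 1⊕0⊕0⊕0⊕0⊕0⊕1 = 0
p4 (pos 4,5,6,7,12,13,14,15): XOR of data positions = 1⊕0⊕0⊕1⊕0⊕0⊕1 = 1
p8 (pos 8,9,10,11,12,13,14,15): XOR of data positions = 1⊕0⊕0⊕1⊕0⊕0⊕1 = 1
Codeword: 001110011001001

001110011001001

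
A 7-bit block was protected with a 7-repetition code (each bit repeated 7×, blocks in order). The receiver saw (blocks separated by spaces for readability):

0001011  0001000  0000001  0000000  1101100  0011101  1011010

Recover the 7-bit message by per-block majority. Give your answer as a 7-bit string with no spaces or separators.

0000111

Block 1 (0001011): 3 ones → 0
Block 2 (0001000): 1 one → 0
Block 3 (0000001): 1 one → 0
Block 4 (0000000): 0 ones → 0
Block 5 (1101100): 4 ones → 1
Block 6 (0011101): 4 ones → 1
Block 7 (1011010): 4 ones → 1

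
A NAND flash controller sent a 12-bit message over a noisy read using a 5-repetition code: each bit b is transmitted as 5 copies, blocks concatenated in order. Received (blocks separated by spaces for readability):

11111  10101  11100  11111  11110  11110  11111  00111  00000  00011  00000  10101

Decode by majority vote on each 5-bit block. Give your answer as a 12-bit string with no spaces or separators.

111111110001

Block 1 (11111): 5 ones → 1
Block 2 (10101): 3 ones → 1
Block 3 (11100): 3 ones → 1
Block 4 (11111): 5 ones → 1
Block 5 (11110): 4 ones → 1
Block 6 (11110): 4 ones → 1
Block 7 (11111): 5 ones → 1
Block 8 (00111): 3 ones → 1
Block 9 (00000): 0 ones → 0
Block 10 (00011): 2 ones → 0
Block 11 (00000): 0 ones → 0
Block 12 (10101): 3 ones → 1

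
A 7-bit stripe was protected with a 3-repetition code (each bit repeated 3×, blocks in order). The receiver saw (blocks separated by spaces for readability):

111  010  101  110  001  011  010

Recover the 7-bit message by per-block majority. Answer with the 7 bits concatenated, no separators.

1011010

Block 1 (111): 3 ones → 1
Block 2 (010): 1 one → 0
Block 3 (101): 2 ones → 1
Block 4 (110): 2 ones → 1
Block 5 (001): 1 one → 0
Block 6 (011): 2 ones → 1
Block 7 (010): 1 one → 0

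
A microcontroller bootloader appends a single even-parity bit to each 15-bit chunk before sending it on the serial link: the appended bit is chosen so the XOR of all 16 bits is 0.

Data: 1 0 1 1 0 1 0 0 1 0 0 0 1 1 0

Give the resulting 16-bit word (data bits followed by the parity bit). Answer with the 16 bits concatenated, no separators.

1011010010001101

XOR of the 15 data bits: 1⊕0⊕1⊕1⊕0⊕1⊕0⊕0⊕1⊕0⊕0⊕0⊕1⊕1⊕0 = 1
Parity bit = 1 (so all 16 bits XOR to 0).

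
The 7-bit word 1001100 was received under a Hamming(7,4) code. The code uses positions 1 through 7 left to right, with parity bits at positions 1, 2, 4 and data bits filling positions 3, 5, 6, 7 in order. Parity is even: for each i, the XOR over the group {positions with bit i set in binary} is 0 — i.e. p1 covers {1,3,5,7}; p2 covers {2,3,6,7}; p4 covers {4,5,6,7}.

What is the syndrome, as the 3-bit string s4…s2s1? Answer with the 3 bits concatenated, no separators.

000

s1 (pos 1,3,5,7): 1⊕0⊕1⊕0 = 0
s2 (pos 2,3,6,7): 0⊕0⊕0⊕0 = 0
s4 (pos 4,5,6,7): 1⊕1⊕0⊕0 = 0
Syndrome s4…s1 = 000 → no error.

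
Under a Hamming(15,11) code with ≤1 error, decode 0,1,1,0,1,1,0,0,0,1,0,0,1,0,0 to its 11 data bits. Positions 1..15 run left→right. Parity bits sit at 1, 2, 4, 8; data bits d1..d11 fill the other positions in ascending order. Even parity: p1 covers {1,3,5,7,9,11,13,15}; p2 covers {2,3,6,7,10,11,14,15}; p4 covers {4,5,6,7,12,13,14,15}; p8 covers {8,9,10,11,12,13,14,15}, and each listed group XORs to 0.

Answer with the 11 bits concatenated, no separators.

s1 (pos 1,3,5,7,9,11,13,15): 0⊕1⊕1⊕0⊕0⊕0⊕1⊕0 = 1
s2 (pos 2,3,6,7,10,11,14,15): 1⊕1⊕1⊕0⊕1⊕0⊕0⊕0 = 0
s4 (pos 4,5,6,7,12,13,14,15): 0⊕1⊕1⊕0⊕0⊕1⊕0⊕0 = 1
s8 (pos 8,9,10,11,12,13,14,15): 0⊕0⊕1⊕0⊕0⊕1⊕0⊕0 = 0
Syndrome s8…s1 = 0101 → error at position 5.
Flip position 5: 011011000100100 → 011001000100100
Read data bits from positions 3,5,6,7,9,10,11,12,13,14,15: 10100100100

10100100100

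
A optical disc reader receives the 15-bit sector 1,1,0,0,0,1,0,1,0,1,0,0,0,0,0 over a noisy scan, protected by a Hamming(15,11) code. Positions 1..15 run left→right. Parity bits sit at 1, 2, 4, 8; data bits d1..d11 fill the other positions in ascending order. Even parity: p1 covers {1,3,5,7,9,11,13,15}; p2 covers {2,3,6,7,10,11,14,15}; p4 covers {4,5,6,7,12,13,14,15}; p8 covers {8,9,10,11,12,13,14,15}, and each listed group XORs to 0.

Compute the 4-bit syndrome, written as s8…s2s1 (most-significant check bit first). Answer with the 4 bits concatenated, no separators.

s1 (pos 1,3,5,7,9,11,13,15): 1⊕0⊕0⊕0⊕0⊕0⊕0⊕0 = 1
s2 (pos 2,3,6,7,10,11,14,15): 1⊕0⊕1⊕0⊕1⊕0⊕0⊕0 = 1
s4 (pos 4,5,6,7,12,13,14,15): 0⊕0⊕1⊕0⊕0⊕0⊕0⊕0 = 1
s8 (pos 8,9,10,11,12,13,14,15): 1⊕0⊕1⊕0⊕0⊕0⊕0⊕0 = 0
Syndrome s8…s1 = 0111 → error at position 7.

0111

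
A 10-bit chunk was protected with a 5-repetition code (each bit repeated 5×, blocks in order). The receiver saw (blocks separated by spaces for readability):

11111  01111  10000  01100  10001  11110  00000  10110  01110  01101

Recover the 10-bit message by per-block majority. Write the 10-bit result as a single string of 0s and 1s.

1100010111

Block 1 (11111): 5 ones → 1
Block 2 (01111): 4 ones → 1
Block 3 (10000): 1 one → 0
Block 4 (01100): 2 ones → 0
Block 5 (10001): 2 ones → 0
Block 6 (11110): 4 ones → 1
Block 7 (00000): 0 ones → 0
Block 8 (10110): 3 ones → 1
Block 9 (01110): 3 ones → 1
Block 10 (01101): 3 ones → 1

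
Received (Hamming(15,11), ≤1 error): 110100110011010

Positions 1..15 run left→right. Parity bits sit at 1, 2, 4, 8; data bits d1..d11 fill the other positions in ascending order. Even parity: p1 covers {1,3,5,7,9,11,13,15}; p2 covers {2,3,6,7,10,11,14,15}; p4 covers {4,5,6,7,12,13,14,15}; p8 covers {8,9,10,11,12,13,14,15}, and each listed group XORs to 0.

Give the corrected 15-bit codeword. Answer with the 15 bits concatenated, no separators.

s1 (pos 1,3,5,7,9,11,13,15): 1⊕0⊕0⊕1⊕0⊕1⊕0⊕0 = 1
s2 (pos 2,3,6,7,10,11,14,15): 1⊕0⊕0⊕1⊕0⊕1⊕1⊕0 = 0
s4 (pos 4,5,6,7,12,13,14,15): 1⊕0⊕0⊕1⊕1⊕0⊕1⊕0 = 0
s8 (pos 8,9,10,11,12,13,14,15): 1⊕0⊕0⊕1⊕1⊕0⊕1⊕0 = 0
Syndrome s8…s1 = 0001 → error at position 1.
Flip position 1: 110100110011010 → 010100110011010

010100110011010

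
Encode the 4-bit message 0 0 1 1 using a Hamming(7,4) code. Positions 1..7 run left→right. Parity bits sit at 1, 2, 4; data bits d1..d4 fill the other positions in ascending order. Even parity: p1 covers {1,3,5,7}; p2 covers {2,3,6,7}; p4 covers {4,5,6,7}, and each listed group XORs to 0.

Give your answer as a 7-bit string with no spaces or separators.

Place data at non-parity positions: p1 p2 0 p4 0 1 1
p1 (pos 1,3,5,7): XOR of data positions = 0⊕0⊕1 = 1
p2 (pos 2,3,6,7): XOR of data positions = 0⊕1⊕1 = 0
p4 (pos 4,5,6,7): XOR of data positions = 0⊕1⊕1 = 0
Codeword: 1000011

1000011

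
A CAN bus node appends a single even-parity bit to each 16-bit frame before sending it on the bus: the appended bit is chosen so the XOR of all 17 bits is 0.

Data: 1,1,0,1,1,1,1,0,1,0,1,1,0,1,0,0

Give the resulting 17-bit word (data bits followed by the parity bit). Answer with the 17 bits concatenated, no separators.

XOR of the 16 data bits: 1⊕1⊕0⊕1⊕1⊕1⊕1⊕0⊕1⊕0⊕1⊕1⊕0⊕1⊕0⊕0 = 0
Parity bit = 0 (so all 17 bits XOR to 0).

11011110101101000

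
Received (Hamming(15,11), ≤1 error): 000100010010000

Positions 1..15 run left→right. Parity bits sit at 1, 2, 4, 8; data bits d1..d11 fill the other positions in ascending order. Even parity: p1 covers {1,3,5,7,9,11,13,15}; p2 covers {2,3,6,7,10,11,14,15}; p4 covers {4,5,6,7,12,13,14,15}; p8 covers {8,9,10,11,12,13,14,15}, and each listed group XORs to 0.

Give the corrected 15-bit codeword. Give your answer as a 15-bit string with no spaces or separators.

s1 (pos 1,3,5,7,9,11,13,15): 0⊕0⊕0⊕0⊕0⊕1⊕0⊕0 = 1
s2 (pos 2,3,6,7,10,11,14,15): 0⊕0⊕0⊕0⊕0⊕1⊕0⊕0 = 1
s4 (pos 4,5,6,7,12,13,14,15): 1⊕0⊕0⊕0⊕0⊕0⊕0⊕0 = 1
s8 (pos 8,9,10,11,12,13,14,15): 1⊕0⊕0⊕1⊕0⊕0⊕0⊕0 = 0
Syndrome s8…s1 = 0111 → error at position 7.
Flip position 7: 000100010010000 → 000100110010000

000100110010000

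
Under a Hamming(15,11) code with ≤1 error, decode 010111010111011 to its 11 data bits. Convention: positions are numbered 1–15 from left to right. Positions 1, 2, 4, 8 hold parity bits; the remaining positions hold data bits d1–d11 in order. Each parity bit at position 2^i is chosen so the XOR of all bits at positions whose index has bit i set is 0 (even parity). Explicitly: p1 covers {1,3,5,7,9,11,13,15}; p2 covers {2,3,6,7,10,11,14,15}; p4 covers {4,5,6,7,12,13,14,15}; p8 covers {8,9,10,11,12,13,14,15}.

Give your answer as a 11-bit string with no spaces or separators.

s1 (pos 1,3,5,7,9,11,13,15): 0⊕0⊕1⊕0⊕0⊕1⊕0⊕1 = 1
s2 (pos 2,3,6,7,10,11,14,15): 1⊕0⊕1⊕0⊕1⊕1⊕1⊕1 = 0
s4 (pos 4,5,6,7,12,13,14,15): 1⊕1⊕1⊕0⊕1⊕0⊕1⊕1 = 0
s8 (pos 8,9,10,11,12,13,14,15): 1⊕0⊕1⊕1⊕1⊕0⊕1⊕1 = 0
Syndrome s8…s1 = 0001 → error at position 1.
Flip position 1: 010111010111011 → 110111010111011
Read data bits from positions 3,5,6,7,9,10,11,12,13,14,15: 01100111011

01100111011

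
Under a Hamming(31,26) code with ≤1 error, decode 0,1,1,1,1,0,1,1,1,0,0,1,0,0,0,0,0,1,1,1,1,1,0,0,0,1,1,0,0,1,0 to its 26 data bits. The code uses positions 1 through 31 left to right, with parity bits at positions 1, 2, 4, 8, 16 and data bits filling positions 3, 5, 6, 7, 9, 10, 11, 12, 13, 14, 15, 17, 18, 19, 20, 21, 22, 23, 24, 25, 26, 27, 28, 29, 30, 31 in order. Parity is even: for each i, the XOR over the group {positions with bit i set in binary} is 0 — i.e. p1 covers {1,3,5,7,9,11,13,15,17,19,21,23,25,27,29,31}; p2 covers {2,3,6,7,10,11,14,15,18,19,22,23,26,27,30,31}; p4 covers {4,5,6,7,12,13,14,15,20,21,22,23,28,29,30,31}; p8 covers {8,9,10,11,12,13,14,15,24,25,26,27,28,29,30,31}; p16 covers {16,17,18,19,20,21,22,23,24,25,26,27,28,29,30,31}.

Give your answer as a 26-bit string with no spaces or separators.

s1 (pos 1,3,5,7,9,11,13,15,17,19,21,23,25,27,29,31): 0⊕1⊕1⊕1⊕1⊕0⊕0⊕0⊕0⊕1⊕1⊕0⊕0⊕1⊕0⊕0 = 1
s2 (pos 2,3,6,7,10,11,14,15,18,19,22,23,26,27,30,31): 1⊕1⊕0⊕1⊕0⊕0⊕0⊕0⊕1⊕1⊕1⊕0⊕1⊕1⊕1⊕0 = 1
s4 (pos 4,5,6,7,12,13,14,15,20,21,22,23,28,29,30,31): 1⊕1⊕0⊕1⊕1⊕0⊕0⊕0⊕1⊕1⊕1⊕0⊕0⊕0⊕1⊕0 = 0
s8 (pos 8,9,10,11,12,13,14,15,24,25,26,27,28,29,30,31): 1⊕1⊕0⊕0⊕1⊕0⊕0⊕0⊕0⊕0⊕1⊕1⊕0⊕0⊕1⊕0 = 0
s16 (pos 16,17,18,19,20,21,22,23,24,25,26,27,28,29,30,31): 0⊕0⊕1⊕1⊕1⊕1⊕1⊕0⊕0⊕0⊕1⊕1⊕0⊕0⊕1⊕0 = 0
Syndrome s16…s1 = 00011 → error at position 3.
Flip position 3: 0111101110010000011111000110010 → 0101101110010000011111000110010
Read data bits from positions 3,5,6,7,9,10,11,12,13,14,15,17,18,19,20,21,22,23,24,25,26,27,28,29,30,31: 01011001000011111000110010

01011001000011111000110010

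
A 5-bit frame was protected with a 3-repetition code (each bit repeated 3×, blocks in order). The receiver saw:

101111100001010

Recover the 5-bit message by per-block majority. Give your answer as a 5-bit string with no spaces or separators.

11000

Block 1 (101): 2 ones → 1
Block 2 (111): 3 ones → 1
Block 3 (100): 1 one → 0
Block 4 (001): 1 one → 0
Block 5 (010): 1 one → 0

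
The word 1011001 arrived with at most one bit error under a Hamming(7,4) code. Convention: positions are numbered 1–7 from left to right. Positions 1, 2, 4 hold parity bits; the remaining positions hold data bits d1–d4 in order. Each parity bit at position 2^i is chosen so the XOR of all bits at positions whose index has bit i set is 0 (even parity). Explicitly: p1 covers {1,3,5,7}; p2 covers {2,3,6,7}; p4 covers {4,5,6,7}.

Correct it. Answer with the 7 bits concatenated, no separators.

0011001

s1 (pos 1,3,5,7): 1⊕1⊕0⊕1 = 1
s2 (pos 2,3,6,7): 0⊕1⊕0⊕1 = 0
s4 (pos 4,5,6,7): 1⊕0⊕0⊕1 = 0
Syndrome s4…s1 = 001 → error at position 1.
Flip position 1: 1011001 → 0011001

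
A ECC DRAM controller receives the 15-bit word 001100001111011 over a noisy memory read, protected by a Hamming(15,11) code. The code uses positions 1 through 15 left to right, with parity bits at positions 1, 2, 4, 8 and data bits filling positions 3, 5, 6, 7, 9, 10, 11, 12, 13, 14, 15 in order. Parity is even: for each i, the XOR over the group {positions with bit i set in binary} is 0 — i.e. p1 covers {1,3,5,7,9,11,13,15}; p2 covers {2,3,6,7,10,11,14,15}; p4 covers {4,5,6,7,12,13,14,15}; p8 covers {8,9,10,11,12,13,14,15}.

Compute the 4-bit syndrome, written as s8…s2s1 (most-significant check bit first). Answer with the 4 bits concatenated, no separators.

0010

s1 (pos 1,3,5,7,9,11,13,15): 0⊕1⊕0⊕0⊕1⊕1⊕0⊕1 = 0
s2 (pos 2,3,6,7,10,11,14,15): 0⊕1⊕0⊕0⊕1⊕1⊕1⊕1 = 1
s4 (pos 4,5,6,7,12,13,14,15): 1⊕0⊕0⊕0⊕1⊕0⊕1⊕1 = 0
s8 (pos 8,9,10,11,12,13,14,15): 0⊕1⊕1⊕1⊕1⊕0⊕1⊕1 = 0
Syndrome s8…s1 = 0010 → error at position 2.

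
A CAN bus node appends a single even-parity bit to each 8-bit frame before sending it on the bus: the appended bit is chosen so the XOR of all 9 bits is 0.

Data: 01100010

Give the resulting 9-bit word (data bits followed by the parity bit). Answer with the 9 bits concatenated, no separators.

011000101

XOR of the 8 data bits: 0⊕1⊕1⊕0⊕0⊕0⊕1⊕0 = 1
Parity bit = 1 (so all 9 bits XOR to 0).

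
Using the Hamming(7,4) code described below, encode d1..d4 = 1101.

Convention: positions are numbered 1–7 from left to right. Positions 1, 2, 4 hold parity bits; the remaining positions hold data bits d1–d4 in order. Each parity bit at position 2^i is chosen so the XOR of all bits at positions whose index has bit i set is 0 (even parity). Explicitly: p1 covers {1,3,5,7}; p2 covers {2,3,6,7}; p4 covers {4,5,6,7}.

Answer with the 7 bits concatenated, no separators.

1010101

Place data at non-parity positions: p1 p2 1 p4 1 0 1
p1 (pos 1,3,5,7): XOR of data positions = 1⊕1⊕1 = 1
p2 (pos 2,3,6,7): XOR of data positions = 1⊕0⊕1 = 0
p4 (pos 4,5,6,7): XOR of data positions = 1⊕0⊕1 = 0
Codeword: 1010101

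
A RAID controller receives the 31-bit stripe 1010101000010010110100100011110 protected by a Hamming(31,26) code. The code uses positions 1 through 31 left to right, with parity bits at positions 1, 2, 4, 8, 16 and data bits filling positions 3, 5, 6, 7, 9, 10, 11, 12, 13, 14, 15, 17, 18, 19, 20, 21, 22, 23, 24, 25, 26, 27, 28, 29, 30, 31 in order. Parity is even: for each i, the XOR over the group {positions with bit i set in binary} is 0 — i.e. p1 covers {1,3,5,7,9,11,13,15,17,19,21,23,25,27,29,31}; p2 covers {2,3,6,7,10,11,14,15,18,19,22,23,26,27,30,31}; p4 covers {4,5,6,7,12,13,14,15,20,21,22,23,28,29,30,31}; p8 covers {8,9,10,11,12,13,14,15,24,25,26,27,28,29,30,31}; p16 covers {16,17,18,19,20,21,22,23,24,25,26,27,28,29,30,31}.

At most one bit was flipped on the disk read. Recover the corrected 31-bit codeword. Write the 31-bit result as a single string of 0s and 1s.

1010100000010010110100100011110

s1 (pos 1,3,5,7,9,11,13,15,17,19,21,23,25,27,29,31): 1⊕1⊕1⊕1⊕0⊕0⊕0⊕1⊕1⊕0⊕0⊕1⊕0⊕1⊕1⊕0 = 1
s2 (pos 2,3,6,7,10,11,14,15,18,19,22,23,26,27,30,31): 0⊕1⊕0⊕1⊕0⊕0⊕0⊕1⊕1⊕0⊕0⊕1⊕0⊕1⊕1⊕0 = 1
s4 (pos 4,5,6,7,12,13,14,15,20,21,22,23,28,29,30,31): 0⊕1⊕0⊕1⊕1⊕0⊕0⊕1⊕1⊕0⊕0⊕1⊕1⊕1⊕1⊕0 = 1
s8 (pos 8,9,10,11,12,13,14,15,24,25,26,27,28,29,30,31): 0⊕0⊕0⊕0⊕1⊕0⊕0⊕1⊕0⊕0⊕0⊕1⊕1⊕1⊕1⊕0 = 0
s16 (pos 16,17,18,19,20,21,22,23,24,25,26,27,28,29,30,31): 0⊕1⊕1⊕0⊕1⊕0⊕0⊕1⊕0⊕0⊕0⊕1⊕1⊕1⊕1⊕0 = 0
Syndrome s16…s1 = 00111 → error at position 7.
Flip position 7: 1010101000010010110100100011110 → 1010100000010010110100100011110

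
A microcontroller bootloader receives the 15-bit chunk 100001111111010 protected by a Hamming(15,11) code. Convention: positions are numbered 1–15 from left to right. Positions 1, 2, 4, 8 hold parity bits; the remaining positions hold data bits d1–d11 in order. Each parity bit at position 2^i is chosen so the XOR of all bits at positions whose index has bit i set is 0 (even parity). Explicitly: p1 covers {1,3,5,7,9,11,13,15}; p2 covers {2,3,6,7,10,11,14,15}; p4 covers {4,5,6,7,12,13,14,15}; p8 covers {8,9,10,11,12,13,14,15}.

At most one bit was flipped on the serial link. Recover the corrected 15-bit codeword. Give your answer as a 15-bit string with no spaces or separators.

s1 (pos 1,3,5,7,9,11,13,15): 1⊕0⊕0⊕1⊕1⊕1⊕0⊕0 = 0
s2 (pos 2,3,6,7,10,11,14,15): 0⊕0⊕1⊕1⊕1⊕1⊕1⊕0 = 1
s4 (pos 4,5,6,7,12,13,14,15): 0⊕0⊕1⊕1⊕1⊕0⊕1⊕0 = 0
s8 (pos 8,9,10,11,12,13,14,15): 1⊕1⊕1⊕1⊕1⊕0⊕1⊕0 = 0
Syndrome s8…s1 = 0010 → error at position 2.
Flip position 2: 100001111111010 → 110001111111010

110001111111010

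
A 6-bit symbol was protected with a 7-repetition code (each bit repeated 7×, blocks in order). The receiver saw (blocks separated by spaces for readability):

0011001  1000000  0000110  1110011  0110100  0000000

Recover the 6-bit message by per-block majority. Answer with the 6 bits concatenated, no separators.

Block 1 (0011001): 3 ones → 0
Block 2 (1000000): 1 one → 0
Block 3 (0000110): 2 ones → 0
Block 4 (1110011): 5 ones → 1
Block 5 (0110100): 3 ones → 0
Block 6 (0000000): 0 ones → 0

000100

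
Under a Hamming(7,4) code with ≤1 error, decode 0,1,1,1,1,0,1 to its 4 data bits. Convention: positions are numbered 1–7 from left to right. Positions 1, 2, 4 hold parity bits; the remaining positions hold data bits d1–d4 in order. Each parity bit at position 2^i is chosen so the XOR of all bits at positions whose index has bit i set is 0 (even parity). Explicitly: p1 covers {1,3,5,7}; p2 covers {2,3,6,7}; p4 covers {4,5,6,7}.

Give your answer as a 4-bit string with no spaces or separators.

1100

s1 (pos 1,3,5,7): 0⊕1⊕1⊕1 = 1
s2 (pos 2,3,6,7): 1⊕1⊕0⊕1 = 1
s4 (pos 4,5,6,7): 1⊕1⊕0⊕1 = 1
Syndrome s4…s1 = 111 → error at position 7.
Flip position 7: 0111101 → 0111100
Read data bits from positions 3,5,6,7: 1100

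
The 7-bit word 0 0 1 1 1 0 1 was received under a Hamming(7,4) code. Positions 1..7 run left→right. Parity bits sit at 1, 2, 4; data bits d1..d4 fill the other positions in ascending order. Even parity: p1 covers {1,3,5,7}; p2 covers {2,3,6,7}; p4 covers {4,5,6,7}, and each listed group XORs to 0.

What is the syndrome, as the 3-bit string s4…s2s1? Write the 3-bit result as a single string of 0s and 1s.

101

s1 (pos 1,3,5,7): 0⊕1⊕1⊕1 = 1
s2 (pos 2,3,6,7): 0⊕1⊕0⊕1 = 0
s4 (pos 4,5,6,7): 1⊕1⊕0⊕1 = 1
Syndrome s4…s1 = 101 → error at position 5.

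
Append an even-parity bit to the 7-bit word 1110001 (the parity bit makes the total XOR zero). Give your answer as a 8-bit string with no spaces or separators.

XOR of the 7 data bits: 1⊕1⊕1⊕0⊕0⊕0⊕1 = 0
Parity bit = 0 (so all 8 bits XOR to 0).

11100010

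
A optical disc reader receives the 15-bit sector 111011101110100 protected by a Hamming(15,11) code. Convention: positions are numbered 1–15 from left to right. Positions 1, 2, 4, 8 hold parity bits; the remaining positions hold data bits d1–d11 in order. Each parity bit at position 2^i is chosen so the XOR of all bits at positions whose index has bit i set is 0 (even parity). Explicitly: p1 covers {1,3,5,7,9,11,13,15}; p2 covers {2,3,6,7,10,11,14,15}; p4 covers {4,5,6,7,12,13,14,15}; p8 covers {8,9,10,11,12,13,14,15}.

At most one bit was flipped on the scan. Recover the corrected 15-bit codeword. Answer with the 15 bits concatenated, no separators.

s1 (pos 1,3,5,7,9,11,13,15): 1⊕1⊕1⊕1⊕1⊕1⊕1⊕0 = 1
s2 (pos 2,3,6,7,10,11,14,15): 1⊕1⊕1⊕1⊕1⊕1⊕0⊕0 = 0
s4 (pos 4,5,6,7,12,13,14,15): 0⊕1⊕1⊕1⊕0⊕1⊕0⊕0 = 0
s8 (pos 8,9,10,11,12,13,14,15): 0⊕1⊕1⊕1⊕0⊕1⊕0⊕0 = 0
Syndrome s8…s1 = 0001 → error at position 1.
Flip position 1: 111011101110100 → 011011101110100

011011101110100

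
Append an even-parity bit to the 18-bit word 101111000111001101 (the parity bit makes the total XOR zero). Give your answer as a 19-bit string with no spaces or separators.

XOR of the 18 data bits: 1⊕0⊕1⊕1⊕1⊕1⊕0⊕0⊕0⊕1⊕1⊕1⊕0⊕0⊕1⊕1⊕0⊕1 = 1
Parity bit = 1 (so all 19 bits XOR to 0).

1011110001110011011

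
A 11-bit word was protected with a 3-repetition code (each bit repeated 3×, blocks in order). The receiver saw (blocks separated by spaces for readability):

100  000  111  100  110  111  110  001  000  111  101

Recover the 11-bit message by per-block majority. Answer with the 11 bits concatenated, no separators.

Block 1 (100): 1 one → 0
Block 2 (000): 0 ones → 0
Block 3 (111): 3 ones → 1
Block 4 (100): 1 one → 0
Block 5 (110): 2 ones → 1
Block 6 (111): 3 ones → 1
Block 7 (110): 2 ones → 1
Block 8 (001): 1 one → 0
Block 9 (000): 0 ones → 0
Block 10 (111): 3 ones → 1
Block 11 (101): 2 ones → 1

00101110011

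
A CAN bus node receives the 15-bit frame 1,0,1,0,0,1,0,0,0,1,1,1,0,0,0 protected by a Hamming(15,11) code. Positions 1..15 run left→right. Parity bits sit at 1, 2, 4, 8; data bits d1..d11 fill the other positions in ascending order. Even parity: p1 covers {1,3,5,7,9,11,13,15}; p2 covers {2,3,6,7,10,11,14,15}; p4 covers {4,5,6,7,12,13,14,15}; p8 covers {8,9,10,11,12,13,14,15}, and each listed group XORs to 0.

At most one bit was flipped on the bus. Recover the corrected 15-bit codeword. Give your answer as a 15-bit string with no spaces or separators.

s1 (pos 1,3,5,7,9,11,13,15): 1⊕1⊕0⊕0⊕0⊕1⊕0⊕0 = 1
s2 (pos 2,3,6,7,10,11,14,15): 0⊕1⊕1⊕0⊕1⊕1⊕0⊕0 = 0
s4 (pos 4,5,6,7,12,13,14,15): 0⊕0⊕1⊕0⊕1⊕0⊕0⊕0 = 0
s8 (pos 8,9,10,11,12,13,14,15): 0⊕0⊕1⊕1⊕1⊕0⊕0⊕0 = 1
Syndrome s8…s1 = 1001 → error at position 9.
Flip position 9: 101001000111000 → 101001001111000

101001001111000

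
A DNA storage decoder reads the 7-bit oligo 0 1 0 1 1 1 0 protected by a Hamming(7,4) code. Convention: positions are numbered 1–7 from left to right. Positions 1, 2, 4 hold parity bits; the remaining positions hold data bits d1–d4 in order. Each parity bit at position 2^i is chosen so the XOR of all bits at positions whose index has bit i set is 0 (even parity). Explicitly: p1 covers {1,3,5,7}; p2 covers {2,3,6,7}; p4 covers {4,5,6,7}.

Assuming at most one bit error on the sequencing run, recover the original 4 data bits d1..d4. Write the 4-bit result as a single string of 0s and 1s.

s1 (pos 1,3,5,7): 0⊕0⊕1⊕0 = 1
s2 (pos 2,3,6,7): 1⊕0⊕1⊕0 = 0
s4 (pos 4,5,6,7): 1⊕1⊕1⊕0 = 1
Syndrome s4…s1 = 101 → error at position 5.
Flip position 5: 0101110 → 0101010
Read data bits from positions 3,5,6,7: 0010

0010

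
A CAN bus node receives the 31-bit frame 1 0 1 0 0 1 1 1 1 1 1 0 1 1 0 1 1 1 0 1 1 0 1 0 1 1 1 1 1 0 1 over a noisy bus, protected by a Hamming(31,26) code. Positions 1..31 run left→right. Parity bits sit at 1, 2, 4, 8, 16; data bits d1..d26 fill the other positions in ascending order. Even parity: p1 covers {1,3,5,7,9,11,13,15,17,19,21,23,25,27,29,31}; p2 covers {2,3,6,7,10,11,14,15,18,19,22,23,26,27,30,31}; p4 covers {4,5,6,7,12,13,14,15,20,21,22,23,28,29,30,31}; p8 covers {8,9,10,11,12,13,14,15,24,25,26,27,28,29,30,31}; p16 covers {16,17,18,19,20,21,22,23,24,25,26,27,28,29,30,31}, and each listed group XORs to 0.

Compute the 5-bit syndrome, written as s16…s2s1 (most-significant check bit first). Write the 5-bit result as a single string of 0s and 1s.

00011

s1 (pos 1,3,5,7,9,11,13,15,17,19,21,23,25,27,29,31): 1⊕1⊕0⊕1⊕1⊕1⊕1⊕0⊕1⊕0⊕1⊕1⊕1⊕1⊕1⊕1 = 1
s2 (pos 2,3,6,7,10,11,14,15,18,19,22,23,26,27,30,31): 0⊕1⊕1⊕1⊕1⊕1⊕1⊕0⊕1⊕0⊕0⊕1⊕1⊕1⊕0⊕1 = 1
s4 (pos 4,5,6,7,12,13,14,15,20,21,22,23,28,29,30,31): 0⊕0⊕1⊕1⊕0⊕1⊕1⊕0⊕1⊕1⊕0⊕1⊕1⊕1⊕0⊕1 = 0
s8 (pos 8,9,10,11,12,13,14,15,24,25,26,27,28,29,30,31): 1⊕1⊕1⊕1⊕0⊕1⊕1⊕0⊕0⊕1⊕1⊕1⊕1⊕1⊕0⊕1 = 0
s16 (pos 16,17,18,19,20,21,22,23,24,25,26,27,28,29,30,31): 1⊕1⊕1⊕0⊕1⊕1⊕0⊕1⊕0⊕1⊕1⊕1⊕1⊕1⊕0⊕1 = 0
Syndrome s16…s1 = 00011 → error at position 3.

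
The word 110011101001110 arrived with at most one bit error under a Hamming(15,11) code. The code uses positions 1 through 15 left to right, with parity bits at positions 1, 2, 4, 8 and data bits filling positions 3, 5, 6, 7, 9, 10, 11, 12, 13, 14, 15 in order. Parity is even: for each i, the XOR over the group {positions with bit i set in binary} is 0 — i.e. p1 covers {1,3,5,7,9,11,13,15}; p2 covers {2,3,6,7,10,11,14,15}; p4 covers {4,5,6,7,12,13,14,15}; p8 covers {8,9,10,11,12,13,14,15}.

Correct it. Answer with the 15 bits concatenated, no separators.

s1 (pos 1,3,5,7,9,11,13,15): 1⊕0⊕1⊕1⊕1⊕0⊕1⊕0 = 1
s2 (pos 2,3,6,7,10,11,14,15): 1⊕0⊕1⊕1⊕0⊕0⊕1⊕0 = 0
s4 (pos 4,5,6,7,12,13,14,15): 0⊕1⊕1⊕1⊕1⊕1⊕1⊕0 = 0
s8 (pos 8,9,10,11,12,13,14,15): 0⊕1⊕0⊕0⊕1⊕1⊕1⊕0 = 0
Syndrome s8…s1 = 0001 → error at position 1.
Flip position 1: 110011101001110 → 010011101001110

010011101001110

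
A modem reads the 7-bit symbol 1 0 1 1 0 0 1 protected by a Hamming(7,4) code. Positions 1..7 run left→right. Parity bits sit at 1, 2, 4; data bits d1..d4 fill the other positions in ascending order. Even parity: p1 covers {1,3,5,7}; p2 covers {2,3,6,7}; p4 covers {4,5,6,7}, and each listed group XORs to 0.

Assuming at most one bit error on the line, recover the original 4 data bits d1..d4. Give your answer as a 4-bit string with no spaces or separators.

1001

s1 (pos 1,3,5,7): 1⊕1⊕0⊕1 = 1
s2 (pos 2,3,6,7): 0⊕1⊕0⊕1 = 0
s4 (pos 4,5,6,7): 1⊕0⊕0⊕1 = 0
Syndrome s4…s1 = 001 → error at position 1.
Flip position 1: 1011001 → 0011001
Read data bits from positions 3,5,6,7: 1001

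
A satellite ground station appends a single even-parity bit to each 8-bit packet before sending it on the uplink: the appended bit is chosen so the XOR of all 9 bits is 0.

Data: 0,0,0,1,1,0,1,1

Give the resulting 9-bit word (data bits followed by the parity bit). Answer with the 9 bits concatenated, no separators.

XOR of the 8 data bits: 0⊕0⊕0⊕1⊕1⊕0⊕1⊕1 = 0
Parity bit = 0 (so all 9 bits XOR to 0).

000110110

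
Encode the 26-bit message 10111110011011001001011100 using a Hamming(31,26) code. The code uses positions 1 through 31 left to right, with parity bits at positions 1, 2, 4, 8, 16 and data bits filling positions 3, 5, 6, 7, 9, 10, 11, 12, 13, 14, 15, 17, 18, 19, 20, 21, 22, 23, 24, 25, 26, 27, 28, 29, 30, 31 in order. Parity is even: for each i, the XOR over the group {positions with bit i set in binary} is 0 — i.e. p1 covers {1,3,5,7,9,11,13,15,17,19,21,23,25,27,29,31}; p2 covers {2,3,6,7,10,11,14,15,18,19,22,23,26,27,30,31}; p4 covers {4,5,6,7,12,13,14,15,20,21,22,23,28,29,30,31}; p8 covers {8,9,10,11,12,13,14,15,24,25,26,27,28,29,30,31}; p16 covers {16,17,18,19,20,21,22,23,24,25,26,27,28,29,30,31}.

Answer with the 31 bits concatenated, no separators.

Place data at non-parity positions: p1 p2 1 p4 0 1 1 p8 1 1 1 0 0 1 1 p16 0 1 1 0 0 1 0 0 1 0 1 1 1 0 0
p1 (pos 1,3,5,7,9,11,13,15,17,19,21,23,25,27,29,31): XOR of data positions = 1⊕0⊕1⊕1⊕1⊕0⊕1⊕0⊕1⊕0⊕0⊕1⊕1⊕1⊕0 = 1
p2 (pos 2,3,6,7,10,11,14,15,18,19,22,23,26,27,30,31): XOR of data positions = 1⊕1⊕1⊕1⊕1⊕1⊕1⊕1⊕1⊕1⊕0⊕0⊕1⊕0⊕0 = 1
p4 (pos 4,5,6,7,12,13,14,15,20,21,22,23,28,29,30,31): XOR of data positions = 0⊕1⊕1⊕0⊕0⊕1⊕1⊕0⊕0⊕1⊕0⊕1⊕1⊕0⊕0 = 1
p8 (pos 8,9,10,11,12,13,14,15,24,25,26,27,28,29,30,31): XOR of data positions = 1⊕1⊕1⊕0⊕0⊕1⊕1⊕0⊕1⊕0⊕1⊕1⊕1⊕0⊕0 = 1
p16 (pos 16,17,18,19,20,21,22,23,24,25,26,27,28,29,30,31): XOR of data positions = 0⊕1⊕1⊕0⊕0⊕1⊕0⊕0⊕1⊕0⊕1⊕1⊕1⊕0⊕0 = 1
Codeword: 1111011111100111011001001011100

1111011111100111011001001011100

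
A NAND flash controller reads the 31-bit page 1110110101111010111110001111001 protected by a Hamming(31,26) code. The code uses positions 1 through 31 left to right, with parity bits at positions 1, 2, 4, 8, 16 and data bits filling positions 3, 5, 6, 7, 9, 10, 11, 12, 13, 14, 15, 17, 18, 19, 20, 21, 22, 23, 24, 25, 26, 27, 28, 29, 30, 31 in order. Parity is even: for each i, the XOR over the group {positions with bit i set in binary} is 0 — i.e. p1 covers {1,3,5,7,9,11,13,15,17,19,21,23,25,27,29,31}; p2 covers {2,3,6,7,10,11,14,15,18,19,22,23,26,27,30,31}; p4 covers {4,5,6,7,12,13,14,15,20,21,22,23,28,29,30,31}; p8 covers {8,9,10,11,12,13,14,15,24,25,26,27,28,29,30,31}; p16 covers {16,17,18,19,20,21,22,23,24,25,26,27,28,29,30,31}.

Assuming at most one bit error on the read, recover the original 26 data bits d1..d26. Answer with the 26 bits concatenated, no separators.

s1 (pos 1,3,5,7,9,11,13,15,17,19,21,23,25,27,29,31): 1⊕1⊕1⊕0⊕0⊕1⊕1⊕1⊕1⊕1⊕1⊕0⊕1⊕1⊕0⊕1 = 0
s2 (pos 2,3,6,7,10,11,14,15,18,19,22,23,26,27,30,31): 1⊕1⊕1⊕0⊕1⊕1⊕0⊕1⊕1⊕1⊕0⊕0⊕1⊕1⊕0⊕1 = 1
s4 (pos 4,5,6,7,12,13,14,15,20,21,22,23,28,29,30,31): 0⊕1⊕1⊕0⊕1⊕1⊕0⊕1⊕1⊕1⊕0⊕0⊕1⊕0⊕0⊕1 = 1
s8 (pos 8,9,10,11,12,13,14,15,24,25,26,27,28,29,30,31): 1⊕0⊕1⊕1⊕1⊕1⊕0⊕1⊕0⊕1⊕1⊕1⊕1⊕0⊕0⊕1 = 1
s16 (pos 16,17,18,19,20,21,22,23,24,25,26,27,28,29,30,31): 0⊕1⊕1⊕1⊕1⊕1⊕0⊕0⊕0⊕1⊕1⊕1⊕1⊕0⊕0⊕1 = 0
Syndrome s16…s1 = 01110 → error at position 14.
Flip position 14: 1110110101111010111110001111001 → 1110110101111110111110001111001
Read data bits from positions 3,5,6,7,9,10,11,12,13,14,15,17,18,19,20,21,22,23,24,25,26,27,28,29,30,31: 11100111111111110001111001

11100111111111110001111001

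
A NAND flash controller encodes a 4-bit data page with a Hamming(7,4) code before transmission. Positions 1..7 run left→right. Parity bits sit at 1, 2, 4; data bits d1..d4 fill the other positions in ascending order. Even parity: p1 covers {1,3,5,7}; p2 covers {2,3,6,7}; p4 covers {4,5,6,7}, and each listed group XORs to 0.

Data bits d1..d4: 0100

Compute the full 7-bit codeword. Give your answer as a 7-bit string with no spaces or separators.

Place data at non-parity positions: p1 p2 0 p4 1 0 0
p1 (pos 1,3,5,7): XOR of data positions = 0⊕1⊕0 = 1
p2 (pos 2,3,6,7): XOR of data positions = 0⊕0⊕0 = 0
p4 (pos 4,5,6,7): XOR of data positions = 1⊕0⊕0 = 1
Codeword: 1001100

1001100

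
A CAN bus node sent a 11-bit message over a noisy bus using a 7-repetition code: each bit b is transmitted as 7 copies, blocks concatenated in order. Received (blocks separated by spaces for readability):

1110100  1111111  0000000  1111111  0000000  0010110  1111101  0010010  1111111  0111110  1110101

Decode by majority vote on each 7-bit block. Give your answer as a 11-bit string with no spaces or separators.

Block 1 (1110100): 4 ones → 1
Block 2 (1111111): 7 ones → 1
Block 3 (0000000): 0 ones → 0
Block 4 (1111111): 7 ones → 1
Block 5 (0000000): 0 ones → 0
Block 6 (0010110): 3 ones → 0
Block 7 (1111101): 6 ones → 1
Block 8 (0010010): 2 ones → 0
Block 9 (1111111): 7 ones → 1
Block 10 (0111110): 5 ones → 1
Block 11 (1110101): 5 ones → 1

11010010111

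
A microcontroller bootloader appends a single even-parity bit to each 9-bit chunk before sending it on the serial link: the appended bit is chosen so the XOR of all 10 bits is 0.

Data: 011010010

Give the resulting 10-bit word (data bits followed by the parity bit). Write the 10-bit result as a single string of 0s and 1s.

XOR of the 9 data bits: 0⊕1⊕1⊕0⊕1⊕0⊕0⊕1⊕0 = 0
Parity bit = 0 (so all 10 bits XOR to 0).

0110100100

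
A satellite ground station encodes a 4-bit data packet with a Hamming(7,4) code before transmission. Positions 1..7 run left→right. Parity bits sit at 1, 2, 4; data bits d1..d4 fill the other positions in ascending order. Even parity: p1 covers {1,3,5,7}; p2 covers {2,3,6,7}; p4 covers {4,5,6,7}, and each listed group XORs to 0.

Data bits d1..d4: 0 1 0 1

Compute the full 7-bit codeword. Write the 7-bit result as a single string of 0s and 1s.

Place data at non-parity positions: p1 p2 0 p4 1 0 1
p1 (pos 1,3,5,7): XOR of data positions = 0⊕1⊕1 = 0
p2 (pos 2,3,6,7): XOR of data positions = 0⊕0⊕1 = 1
p4 (pos 4,5,6,7): XOR of data positions = 1⊕0⊕1 = 0
Codeword: 0100101

0100101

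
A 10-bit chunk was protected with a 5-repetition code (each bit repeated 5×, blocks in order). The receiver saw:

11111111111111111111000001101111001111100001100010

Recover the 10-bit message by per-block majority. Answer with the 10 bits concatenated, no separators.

Block 1 (11111): 5 ones → 1
Block 2 (11111): 5 ones → 1
Block 3 (11111): 5 ones → 1
Block 4 (11111): 5 ones → 1
Block 5 (00000): 0 ones → 0
Block 6 (11011): 4 ones → 1
Block 7 (11001): 3 ones → 1
Block 8 (11110): 4 ones → 1
Block 9 (00011): 2 ones → 0
Block 10 (00010): 1 one → 0

1111011100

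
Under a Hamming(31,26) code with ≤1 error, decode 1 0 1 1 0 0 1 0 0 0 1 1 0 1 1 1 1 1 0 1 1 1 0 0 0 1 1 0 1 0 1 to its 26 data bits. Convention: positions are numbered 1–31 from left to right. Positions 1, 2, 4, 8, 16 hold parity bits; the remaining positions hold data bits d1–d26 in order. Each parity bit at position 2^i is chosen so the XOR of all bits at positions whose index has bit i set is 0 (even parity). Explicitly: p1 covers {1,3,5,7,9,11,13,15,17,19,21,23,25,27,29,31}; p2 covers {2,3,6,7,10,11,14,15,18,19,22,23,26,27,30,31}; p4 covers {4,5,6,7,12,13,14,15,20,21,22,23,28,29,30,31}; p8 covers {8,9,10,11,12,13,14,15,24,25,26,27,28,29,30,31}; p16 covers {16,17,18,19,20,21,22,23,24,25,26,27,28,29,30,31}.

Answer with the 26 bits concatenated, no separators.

s1 (pos 1,3,5,7,9,11,13,15,17,19,21,23,25,27,29,31): 1⊕1⊕0⊕1⊕0⊕1⊕0⊕1⊕1⊕0⊕1⊕0⊕0⊕1⊕1⊕1 = 0
s2 (pos 2,3,6,7,10,11,14,15,18,19,22,23,26,27,30,31): 0⊕1⊕0⊕1⊕0⊕1⊕1⊕1⊕1⊕0⊕1⊕0⊕1⊕1⊕0⊕1 = 0
s4 (pos 4,5,6,7,12,13,14,15,20,21,22,23,28,29,30,31): 1⊕0⊕0⊕1⊕1⊕0⊕1⊕1⊕1⊕1⊕1⊕0⊕0⊕1⊕0⊕1 = 0
s8 (pos 8,9,10,11,12,13,14,15,24,25,26,27,28,29,30,31): 0⊕0⊕0⊕1⊕1⊕0⊕1⊕1⊕0⊕0⊕1⊕1⊕0⊕1⊕0⊕1 = 0
s16 (pos 16,17,18,19,20,21,22,23,24,25,26,27,28,29,30,31): 1⊕1⊕1⊕0⊕1⊕1⊕1⊕0⊕0⊕0⊕1⊕1⊕0⊕1⊕0⊕1 = 0
Syndrome s16…s1 = 00000 → no error.
Read data bits from positions 3,5,6,7,9,10,11,12,13,14,15,17,18,19,20,21,22,23,24,25,26,27,28,29,30,31: 10010011011110111000110101

10010011011110111000110101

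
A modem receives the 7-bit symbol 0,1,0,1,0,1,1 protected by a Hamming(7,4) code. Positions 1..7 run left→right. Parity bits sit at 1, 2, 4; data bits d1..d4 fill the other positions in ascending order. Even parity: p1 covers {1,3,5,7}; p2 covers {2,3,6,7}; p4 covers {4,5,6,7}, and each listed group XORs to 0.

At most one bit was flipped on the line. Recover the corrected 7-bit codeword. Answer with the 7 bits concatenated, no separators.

s1 (pos 1,3,5,7): 0⊕0⊕0⊕1 = 1
s2 (pos 2,3,6,7): 1⊕0⊕1⊕1 = 1
s4 (pos 4,5,6,7): 1⊕0⊕1⊕1 = 1
Syndrome s4…s1 = 111 → error at position 7.
Flip position 7: 0101011 → 0101010

0101010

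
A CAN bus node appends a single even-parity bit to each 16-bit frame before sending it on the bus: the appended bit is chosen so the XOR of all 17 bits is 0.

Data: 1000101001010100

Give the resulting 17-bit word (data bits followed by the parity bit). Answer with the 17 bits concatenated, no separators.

10001010010101000

XOR of the 16 data bits: 1⊕0⊕0⊕0⊕1⊕0⊕1⊕0⊕0⊕1⊕0⊕1⊕0⊕1⊕0⊕0 = 0
Parity bit = 0 (so all 17 bits XOR to 0).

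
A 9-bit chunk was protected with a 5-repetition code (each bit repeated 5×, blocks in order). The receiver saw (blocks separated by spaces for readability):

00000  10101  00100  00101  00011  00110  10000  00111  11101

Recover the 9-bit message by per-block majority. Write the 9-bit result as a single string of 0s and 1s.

Block 1 (00000): 0 ones → 0
Block 2 (10101): 3 ones → 1
Block 3 (00100): 1 one → 0
Block 4 (00101): 2 ones → 0
Block 5 (00011): 2 ones → 0
Block 6 (00110): 2 ones → 0
Block 7 (10000): 1 one → 0
Block 8 (00111): 3 ones → 1
Block 9 (11101): 4 ones → 1

010000011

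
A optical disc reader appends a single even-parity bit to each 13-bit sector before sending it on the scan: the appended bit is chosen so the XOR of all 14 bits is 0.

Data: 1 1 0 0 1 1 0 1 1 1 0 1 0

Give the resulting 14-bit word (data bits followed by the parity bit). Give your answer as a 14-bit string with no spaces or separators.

XOR of the 13 data bits: 1⊕1⊕0⊕0⊕1⊕1⊕0⊕1⊕1⊕1⊕0⊕1⊕0 = 0
Parity bit = 0 (so all 14 bits XOR to 0).

11001101110100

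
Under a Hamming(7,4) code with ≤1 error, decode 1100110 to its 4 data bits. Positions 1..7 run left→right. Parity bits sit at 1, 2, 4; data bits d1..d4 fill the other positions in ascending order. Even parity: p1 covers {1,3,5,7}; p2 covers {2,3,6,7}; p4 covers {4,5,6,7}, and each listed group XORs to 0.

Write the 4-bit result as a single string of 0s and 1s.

0110

s1 (pos 1,3,5,7): 1⊕0⊕1⊕0 = 0
s2 (pos 2,3,6,7): 1⊕0⊕1⊕0 = 0
s4 (pos 4,5,6,7): 0⊕1⊕1⊕0 = 0
Syndrome s4…s1 = 000 → no error.
Read data bits from positions 3,5,6,7: 0110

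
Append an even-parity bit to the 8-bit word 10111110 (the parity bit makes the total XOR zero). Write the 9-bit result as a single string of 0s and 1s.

XOR of the 8 data bits: 1⊕0⊕1⊕1⊕1⊕1⊕1⊕0 = 0
Parity bit = 0 (so all 9 bits XOR to 0).

101111100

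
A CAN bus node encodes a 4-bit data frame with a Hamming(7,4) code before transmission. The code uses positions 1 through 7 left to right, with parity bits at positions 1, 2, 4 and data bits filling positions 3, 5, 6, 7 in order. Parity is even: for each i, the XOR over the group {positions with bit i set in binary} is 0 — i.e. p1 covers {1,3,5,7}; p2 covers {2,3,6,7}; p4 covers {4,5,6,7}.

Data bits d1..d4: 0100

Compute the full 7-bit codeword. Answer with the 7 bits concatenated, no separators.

Place data at non-parity positions: p1 p2 0 p4 1 0 0
p1 (pos 1,3,5,7): XOR of data positions = 0⊕1⊕0 = 1
p2 (pos 2,3,6,7): XOR of data positions = 0⊕0⊕0 = 0
p4 (pos 4,5,6,7): XOR of data positions = 1⊕0⊕0 = 1
Codeword: 1001100

1001100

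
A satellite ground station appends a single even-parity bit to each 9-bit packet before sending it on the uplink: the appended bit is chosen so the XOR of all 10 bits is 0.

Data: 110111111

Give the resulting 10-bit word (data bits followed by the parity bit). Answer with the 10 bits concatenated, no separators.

1101111110

XOR of the 9 data bits: 1⊕1⊕0⊕1⊕1⊕1⊕1⊕1⊕1 = 0
Parity bit = 0 (so all 10 bits XOR to 0).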